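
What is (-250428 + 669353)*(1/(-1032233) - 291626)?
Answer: -126107309031356575/1032233 ≈ -1.2217e+11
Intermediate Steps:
(-250428 + 669353)*(1/(-1032233) - 291626) = 418925*(-1/1032233 - 291626) = 418925*(-301025980859/1032233) = -126107309031356575/1032233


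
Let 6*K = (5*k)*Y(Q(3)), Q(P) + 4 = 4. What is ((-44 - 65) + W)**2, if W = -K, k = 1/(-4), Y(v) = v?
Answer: 11881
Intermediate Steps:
Q(P) = 0 (Q(P) = -4 + 4 = 0)
k = -1/4 ≈ -0.25000
K = 0 (K = ((5*(-1/4))*0)/6 = (-5/4*0)/6 = (1/6)*0 = 0)
W = 0 (W = -1*0 = 0)
((-44 - 65) + W)**2 = ((-44 - 65) + 0)**2 = (-109 + 0)**2 = (-109)**2 = 11881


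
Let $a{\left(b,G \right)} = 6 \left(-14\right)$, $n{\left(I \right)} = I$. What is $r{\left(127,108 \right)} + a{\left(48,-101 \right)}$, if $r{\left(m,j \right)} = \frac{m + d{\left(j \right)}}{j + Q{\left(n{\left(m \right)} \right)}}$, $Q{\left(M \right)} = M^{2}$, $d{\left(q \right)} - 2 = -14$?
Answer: $- \frac{1363793}{16237} \approx -83.993$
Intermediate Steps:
$d{\left(q \right)} = -12$ ($d{\left(q \right)} = 2 - 14 = -12$)
$a{\left(b,G \right)} = -84$
$r{\left(m,j \right)} = \frac{-12 + m}{j + m^{2}}$ ($r{\left(m,j \right)} = \frac{m - 12}{j + m^{2}} = \frac{-12 + m}{j + m^{2}}$)
$r{\left(127,108 \right)} + a{\left(48,-101 \right)} = \frac{-12 + 127}{108 + 127^{2}} - 84 = \frac{1}{108 + 16129} \cdot 115 - 84 = \frac{1}{16237} \cdot 115 - 84 = \frac{115}{16237} - 84 = - \frac{1363793}{16237}$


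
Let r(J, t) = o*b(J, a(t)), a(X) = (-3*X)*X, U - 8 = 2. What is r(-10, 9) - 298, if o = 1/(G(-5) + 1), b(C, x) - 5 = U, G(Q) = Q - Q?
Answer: -283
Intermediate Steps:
U = 10 (U = 8 + 2 = 10)
G(Q) = 0
a(X) = -3*X**2
b(C, x) = 15 (b(C, x) = 5 + 10 = 15)
o = 1 (o = 1/(0 + 1) = 1/1 = 1)
r(J, t) = 15 (r(J, t) = 1*15 = 15)
r(-10, 9) - 298 = 15 - 298 = -283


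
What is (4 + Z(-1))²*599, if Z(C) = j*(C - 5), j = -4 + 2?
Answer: 153344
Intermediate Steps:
j = -2
Z(C) = 10 - 2*C (Z(C) = -2*(C - 5) = -2*(-5 + C) = 10 - 2*C)
(4 + Z(-1))²*599 = (4 + (10 - 2*(-1)))²*599 = (4 + (10 + 2))²*599 = (4 + 12)²*599 = 16²*599 = 256*599 = 153344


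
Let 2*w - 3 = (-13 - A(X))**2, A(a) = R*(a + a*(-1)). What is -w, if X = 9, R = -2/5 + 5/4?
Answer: -86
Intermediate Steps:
R = 17/20 (R = -2*1/5 + 5*(1/4) = -2/5 + 5/4 = 17/20 ≈ 0.85000)
A(a) = 0 (A(a) = 17*(a + a*(-1))/20 = 17*(a - a)/20 = (17/20)*0 = 0)
w = 86 (w = 3/2 + (-13 - 1*0)**2/2 = 3/2 + (-13 + 0)**2/2 = 3/2 + (1/2)*(-13)**2 = 3/2 + (1/2)*169 = 3/2 + 169/2 = 86)
-w = -1*86 = -86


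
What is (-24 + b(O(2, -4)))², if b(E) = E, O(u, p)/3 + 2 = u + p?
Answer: 1296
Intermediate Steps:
O(u, p) = -6 + 3*p + 3*u (O(u, p) = -6 + 3*(u + p) = -6 + 3*(p + u) = -6 + (3*p + 3*u) = -6 + 3*p + 3*u)
(-24 + b(O(2, -4)))² = (-24 + (-6 + 3*(-4) + 3*2))² = (-24 + (-6 - 12 + 6))² = (-24 - 12)² = (-36)² = 1296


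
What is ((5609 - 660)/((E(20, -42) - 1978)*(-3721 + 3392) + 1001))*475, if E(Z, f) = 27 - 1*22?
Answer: 335825/92874 ≈ 3.6159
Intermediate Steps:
E(Z, f) = 5 (E(Z, f) = 27 - 22 = 5)
((5609 - 660)/((E(20, -42) - 1978)*(-3721 + 3392) + 1001))*475 = ((5609 - 660)/((5 - 1978)*(-3721 + 3392) + 1001))*475 = (4949/(-1973*(-329) + 1001))*475 = (4949/(649117 + 1001))*475 = (4949/650118)*475 = (4949*(1/650118))*475 = (707/92874)*475 = 335825/92874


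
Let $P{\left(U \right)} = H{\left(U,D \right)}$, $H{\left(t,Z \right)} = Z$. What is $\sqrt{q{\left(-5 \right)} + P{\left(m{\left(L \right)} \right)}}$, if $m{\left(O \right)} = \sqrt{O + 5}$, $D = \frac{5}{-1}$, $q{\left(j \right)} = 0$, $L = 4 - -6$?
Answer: $i \sqrt{5} \approx 2.2361 i$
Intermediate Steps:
$L = 10$ ($L = 4 + 6 = 10$)
$D = -5$ ($D = 5 \left(-1\right) = -5$)
$m{\left(O \right)} = \sqrt{5 + O}$
$P{\left(U \right)} = -5$
$\sqrt{q{\left(-5 \right)} + P{\left(m{\left(L \right)} \right)}} = \sqrt{0 - 5} = \sqrt{-5} = i \sqrt{5}$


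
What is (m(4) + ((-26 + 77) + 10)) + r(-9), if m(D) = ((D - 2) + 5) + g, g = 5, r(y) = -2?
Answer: 71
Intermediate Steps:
m(D) = 8 + D (m(D) = ((D - 2) + 5) + 5 = ((-2 + D) + 5) + 5 = (3 + D) + 5 = 8 + D)
(m(4) + ((-26 + 77) + 10)) + r(-9) = ((8 + 4) + ((-26 + 77) + 10)) - 2 = (12 + (51 + 10)) - 2 = (12 + 61) - 2 = 73 - 2 = 71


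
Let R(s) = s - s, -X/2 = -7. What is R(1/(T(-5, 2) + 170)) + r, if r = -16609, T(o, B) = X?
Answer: -16609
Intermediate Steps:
X = 14 (X = -2*(-7) = 14)
T(o, B) = 14
R(s) = 0
R(1/(T(-5, 2) + 170)) + r = 0 - 16609 = -16609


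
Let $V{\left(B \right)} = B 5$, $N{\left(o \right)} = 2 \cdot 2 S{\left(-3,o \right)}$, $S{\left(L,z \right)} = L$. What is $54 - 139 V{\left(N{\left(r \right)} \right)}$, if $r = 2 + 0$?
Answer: $8394$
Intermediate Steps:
$r = 2$
$N{\left(o \right)} = -12$ ($N{\left(o \right)} = 2 \cdot 2 \left(-3\right) = 4 \left(-3\right) = -12$)
$V{\left(B \right)} = 5 B$
$54 - 139 V{\left(N{\left(r \right)} \right)} = 54 - 139 \cdot 5 \left(-12\right) = 54 - -8340 = 54 + 8340 = 8394$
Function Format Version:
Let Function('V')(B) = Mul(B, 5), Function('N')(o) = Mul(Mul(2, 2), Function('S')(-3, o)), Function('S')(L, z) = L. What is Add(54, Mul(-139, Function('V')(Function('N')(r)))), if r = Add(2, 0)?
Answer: 8394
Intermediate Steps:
r = 2
Function('N')(o) = -12 (Function('N')(o) = Mul(Mul(2, 2), -3) = Mul(4, -3) = -12)
Function('V')(B) = Mul(5, B)
Add(54, Mul(-139, Function('V')(Function('N')(r)))) = Add(54, Mul(-139, Mul(5, -12))) = Add(54, Mul(-139, -60)) = Add(54, 8340) = 8394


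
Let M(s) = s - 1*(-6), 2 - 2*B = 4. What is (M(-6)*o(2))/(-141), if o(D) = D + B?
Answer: 0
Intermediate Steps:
B = -1 (B = 1 - ½*4 = 1 - 2 = -1)
M(s) = 6 + s (M(s) = s + 6 = 6 + s)
o(D) = -1 + D (o(D) = D - 1 = -1 + D)
(M(-6)*o(2))/(-141) = ((6 - 6)*(-1 + 2))/(-141) = (0*1)*(-1/141) = 0*(-1/141) = 0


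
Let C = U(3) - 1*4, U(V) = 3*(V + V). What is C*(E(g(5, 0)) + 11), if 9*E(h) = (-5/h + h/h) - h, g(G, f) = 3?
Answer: 4004/27 ≈ 148.30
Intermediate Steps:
U(V) = 6*V (U(V) = 3*(2*V) = 6*V)
E(h) = ⅑ - 5/(9*h) - h/9 (E(h) = ((-5/h + h/h) - h)/9 = ((-5/h + 1) - h)/9 = ((1 - 5/h) - h)/9 = (1 - h - 5/h)/9 = ⅑ - 5/(9*h) - h/9)
C = 14 (C = 6*3 - 1*4 = 18 - 4 = 14)
C*(E(g(5, 0)) + 11) = 14*((⅑)*(-5 + 3 - 1*3²)/3 + 11) = 14*((⅑)*(⅓)*(-5 + 3 - 1*9) + 11) = 14*((⅑)*(⅓)*(-5 + 3 - 9) + 11) = 14*((⅑)*(⅓)*(-11) + 11) = 14*(-11/27 + 11) = 14*(286/27) = 4004/27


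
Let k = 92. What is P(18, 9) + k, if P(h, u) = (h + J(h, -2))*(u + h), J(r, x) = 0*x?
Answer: 578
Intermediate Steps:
J(r, x) = 0
P(h, u) = h*(h + u) (P(h, u) = (h + 0)*(u + h) = h*(h + u))
P(18, 9) + k = 18*(18 + 9) + 92 = 18*27 + 92 = 486 + 92 = 578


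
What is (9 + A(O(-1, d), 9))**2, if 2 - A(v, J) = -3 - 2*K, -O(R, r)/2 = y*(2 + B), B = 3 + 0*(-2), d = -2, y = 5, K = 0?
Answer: 196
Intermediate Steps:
B = 3 (B = 3 + 0 = 3)
O(R, r) = -50 (O(R, r) = -10*(2 + 3) = -10*5 = -2*25 = -50)
A(v, J) = 5 (A(v, J) = 2 - (-3 - 2*0) = 2 - (-3 + 0) = 2 - 1*(-3) = 2 + 3 = 5)
(9 + A(O(-1, d), 9))**2 = (9 + 5)**2 = 14**2 = 196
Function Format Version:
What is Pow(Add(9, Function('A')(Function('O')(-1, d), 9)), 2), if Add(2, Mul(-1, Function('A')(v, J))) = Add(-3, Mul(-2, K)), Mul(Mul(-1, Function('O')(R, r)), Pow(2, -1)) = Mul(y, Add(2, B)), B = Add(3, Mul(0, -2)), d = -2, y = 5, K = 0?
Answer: 196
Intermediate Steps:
B = 3 (B = Add(3, 0) = 3)
Function('O')(R, r) = -50 (Function('O')(R, r) = Mul(-2, Mul(5, Add(2, 3))) = Mul(-2, Mul(5, 5)) = Mul(-2, 25) = -50)
Function('A')(v, J) = 5 (Function('A')(v, J) = Add(2, Mul(-1, Add(-3, Mul(-2, 0)))) = Add(2, Mul(-1, Add(-3, 0))) = Add(2, Mul(-1, -3)) = Add(2, 3) = 5)
Pow(Add(9, Function('A')(Function('O')(-1, d), 9)), 2) = Pow(Add(9, 5), 2) = Pow(14, 2) = 196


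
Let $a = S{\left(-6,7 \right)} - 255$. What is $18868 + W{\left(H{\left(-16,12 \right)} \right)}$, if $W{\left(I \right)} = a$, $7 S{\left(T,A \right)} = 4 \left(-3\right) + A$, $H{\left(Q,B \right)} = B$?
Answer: $\frac{130286}{7} \approx 18612.0$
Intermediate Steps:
$S{\left(T,A \right)} = - \frac{12}{7} + \frac{A}{7}$ ($S{\left(T,A \right)} = \frac{4 \left(-3\right) + A}{7} = \frac{-12 + A}{7} = - \frac{12}{7} + \frac{A}{7}$)
$a = - \frac{1790}{7}$ ($a = \left(- \frac{12}{7} + \frac{1}{7} \cdot 7\right) - 255 = \left(- \frac{12}{7} + 1\right) - 255 = - \frac{5}{7} - 255 = - \frac{1790}{7} \approx -255.71$)
$W{\left(I \right)} = - \frac{1790}{7}$
$18868 + W{\left(H{\left(-16,12 \right)} \right)} = 18868 - \frac{1790}{7} = \frac{130286}{7}$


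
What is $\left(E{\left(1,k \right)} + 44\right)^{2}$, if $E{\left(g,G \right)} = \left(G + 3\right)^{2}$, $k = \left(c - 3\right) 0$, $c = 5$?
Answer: $2809$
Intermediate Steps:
$k = 0$ ($k = \left(5 - 3\right) 0 = 2 \cdot 0 = 0$)
$E{\left(g,G \right)} = \left(3 + G\right)^{2}$
$\left(E{\left(1,k \right)} + 44\right)^{2} = \left(\left(3 + 0\right)^{2} + 44\right)^{2} = \left(3^{2} + 44\right)^{2} = \left(9 + 44\right)^{2} = 53^{2} = 2809$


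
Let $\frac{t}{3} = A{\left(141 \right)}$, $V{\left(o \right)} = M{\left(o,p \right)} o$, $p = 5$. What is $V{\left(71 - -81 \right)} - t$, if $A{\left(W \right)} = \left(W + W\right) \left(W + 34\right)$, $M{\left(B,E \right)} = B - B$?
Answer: $-148050$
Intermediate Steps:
$M{\left(B,E \right)} = 0$
$V{\left(o \right)} = 0$ ($V{\left(o \right)} = 0 o = 0$)
$A{\left(W \right)} = 2 W \left(34 + W\right)$
$t = 148050$ ($t = 3 \cdot 2 \cdot 141 \left(34 + 141\right) = 3 \cdot 2 \cdot 141 \cdot 175 = 3 \cdot 49350 = 148050$)
$V{\left(71 - -81 \right)} - t = 0 - 148050 = -148050$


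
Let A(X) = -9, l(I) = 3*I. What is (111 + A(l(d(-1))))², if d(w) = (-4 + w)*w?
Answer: 10404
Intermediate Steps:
d(w) = w*(-4 + w)
(111 + A(l(d(-1))))² = (111 - 9)² = 102² = 10404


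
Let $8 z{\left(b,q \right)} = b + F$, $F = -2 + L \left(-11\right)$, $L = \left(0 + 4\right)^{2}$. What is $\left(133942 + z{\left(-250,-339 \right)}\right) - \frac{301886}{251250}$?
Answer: $\frac{33639183739}{251250} \approx 1.3389 \cdot 10^{5}$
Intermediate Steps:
$L = 16$ ($L = 4^{2} = 16$)
$F = -178$ ($F = -2 + 16 \left(-11\right) = -2 - 176 = -178$)
$z{\left(b,q \right)} = - \frac{89}{4} + \frac{b}{8}$ ($z{\left(b,q \right)} = \frac{b - 178}{8} = \frac{-178 + b}{8} = - \frac{89}{4} + \frac{b}{8}$)
$\left(133942 + z{\left(-250,-339 \right)}\right) - \frac{301886}{251250} = \left(133942 + \left(- \frac{89}{4} + \frac{1}{8} \left(-250\right)\right)\right) - \frac{301886}{251250} = \left(133942 - \frac{107}{2}\right) - \frac{150943}{125625} = \frac{267777}{2} - \frac{150943}{125625} = \frac{33639183739}{251250}$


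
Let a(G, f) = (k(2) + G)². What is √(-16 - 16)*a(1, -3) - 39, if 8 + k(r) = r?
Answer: -39 + 100*I*√2 ≈ -39.0 + 141.42*I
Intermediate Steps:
k(r) = -8 + r
a(G, f) = (-6 + G)² (a(G, f) = ((-8 + 2) + G)² = (-6 + G)²)
√(-16 - 16)*a(1, -3) - 39 = √(-16 - 16)*(-6 + 1)² - 39 = √(-32)*(-5)² - 39 = (4*I*√2)*25 - 39 = 100*I*√2 - 39 = -39 + 100*I*√2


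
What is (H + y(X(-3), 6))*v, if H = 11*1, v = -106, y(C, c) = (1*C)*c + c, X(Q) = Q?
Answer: 106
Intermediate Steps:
y(C, c) = c + C*c (y(C, c) = C*c + c = c + C*c)
H = 11
(H + y(X(-3), 6))*v = (11 + 6*(1 - 3))*(-106) = (11 + 6*(-2))*(-106) = (11 - 12)*(-106) = -1*(-106) = 106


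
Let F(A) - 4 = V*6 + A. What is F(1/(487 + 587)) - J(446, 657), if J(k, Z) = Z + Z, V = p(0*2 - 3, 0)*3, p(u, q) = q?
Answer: -1406939/1074 ≈ -1310.0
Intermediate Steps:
V = 0 (V = 0*3 = 0)
J(k, Z) = 2*Z
F(A) = 4 + A (F(A) = 4 + (0*6 + A) = 4 + (0 + A) = 4 + A)
F(1/(487 + 587)) - J(446, 657) = (4 + 1/(487 + 587)) - 2*657 = (4 + 1/1074) - 1*1314 = (4 + 1/1074) - 1314 = 4297/1074 - 1314 = -1406939/1074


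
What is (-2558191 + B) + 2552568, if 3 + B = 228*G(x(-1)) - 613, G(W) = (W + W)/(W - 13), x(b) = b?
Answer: -43445/7 ≈ -6206.4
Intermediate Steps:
G(W) = 2*W/(-13 + W) (G(W) = (2*W)/(-13 + W) = 2*W/(-13 + W))
B = -4084/7 (B = -3 + (228*(2*(-1)/(-13 - 1)) - 613) = -3 + (228*(2*(-1)/(-14)) - 613) = -3 + (228*(2*(-1)*(-1/14)) - 613) = -3 + (228*(⅐) - 613) = -3 + (228/7 - 613) = -3 - 4063/7 = -4084/7 ≈ -583.43)
(-2558191 + B) + 2552568 = (-2558191 - 4084/7) + 2552568 = -17911421/7 + 2552568 = -43445/7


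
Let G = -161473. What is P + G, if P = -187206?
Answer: -348679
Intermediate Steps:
P + G = -187206 - 161473 = -348679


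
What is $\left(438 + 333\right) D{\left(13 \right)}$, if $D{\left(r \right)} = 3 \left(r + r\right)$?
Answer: $60138$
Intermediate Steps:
$D{\left(r \right)} = 6 r$ ($D{\left(r \right)} = 3 \cdot 2 r = 6 r$)
$\left(438 + 333\right) D{\left(13 \right)} = \left(438 + 333\right) 6 \cdot 13 = 771 \cdot 78 = 60138$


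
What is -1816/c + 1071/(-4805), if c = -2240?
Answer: 158171/269080 ≈ 0.58782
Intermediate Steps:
-1816/c + 1071/(-4805) = -1816/(-2240) + 1071/(-4805) = -1816*(-1/2240) + 1071*(-1/4805) = 227/280 - 1071/4805 = 158171/269080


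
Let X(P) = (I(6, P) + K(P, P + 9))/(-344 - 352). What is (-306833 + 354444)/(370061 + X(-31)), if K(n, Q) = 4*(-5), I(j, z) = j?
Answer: 16568628/128781235 ≈ 0.12866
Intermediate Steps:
K(n, Q) = -20
X(P) = 7/348 (X(P) = (6 - 20)/(-344 - 352) = -14/(-696) = -14*(-1/696) = 7/348)
(-306833 + 354444)/(370061 + X(-31)) = (-306833 + 354444)/(370061 + 7/348) = 47611/(128781235/348) = 47611*(348/128781235) = 16568628/128781235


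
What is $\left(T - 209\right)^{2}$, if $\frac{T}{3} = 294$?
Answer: $452929$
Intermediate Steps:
$T = 882$ ($T = 3 \cdot 294 = 882$)
$\left(T - 209\right)^{2} = \left(882 - 209\right)^{2} = 673^{2} = 452929$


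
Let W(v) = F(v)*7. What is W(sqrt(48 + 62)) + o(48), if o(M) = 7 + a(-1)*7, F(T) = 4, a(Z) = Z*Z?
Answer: 42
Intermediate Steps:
a(Z) = Z**2
W(v) = 28 (W(v) = 4*7 = 28)
o(M) = 14 (o(M) = 7 + (-1)**2*7 = 7 + 1*7 = 7 + 7 = 14)
W(sqrt(48 + 62)) + o(48) = 28 + 14 = 42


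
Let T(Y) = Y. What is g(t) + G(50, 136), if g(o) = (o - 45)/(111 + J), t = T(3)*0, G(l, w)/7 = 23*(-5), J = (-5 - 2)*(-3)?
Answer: -35435/44 ≈ -805.34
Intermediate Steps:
J = 21 (J = -7*(-3) = 21)
G(l, w) = -805 (G(l, w) = 7*(23*(-5)) = 7*(-115) = -805)
t = 0 (t = 3*0 = 0)
g(o) = -15/44 + o/132 (g(o) = (o - 45)/(111 + 21) = (-45 + o)/132 = (-45 + o)*(1/132) = -15/44 + o/132)
g(t) + G(50, 136) = (-15/44 + (1/132)*0) - 805 = (-15/44 + 0) - 805 = -15/44 - 805 = -35435/44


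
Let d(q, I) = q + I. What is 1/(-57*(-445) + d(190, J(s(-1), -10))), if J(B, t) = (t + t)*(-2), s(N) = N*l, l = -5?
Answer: 1/25595 ≈ 3.9070e-5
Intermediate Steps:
s(N) = -5*N (s(N) = N*(-5) = -5*N)
J(B, t) = -4*t (J(B, t) = (2*t)*(-2) = -4*t)
d(q, I) = I + q
1/(-57*(-445) + d(190, J(s(-1), -10))) = 1/(-57*(-445) + (-4*(-10) + 190)) = 1/(25365 + (40 + 190)) = 1/(25365 + 230) = 1/25595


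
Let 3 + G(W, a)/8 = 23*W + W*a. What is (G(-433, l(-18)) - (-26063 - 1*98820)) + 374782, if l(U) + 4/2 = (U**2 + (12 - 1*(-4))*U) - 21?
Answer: 374937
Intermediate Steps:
l(U) = -23 + U**2 + 16*U (l(U) = -2 + ((U**2 + (12 - 1*(-4))*U) - 21) = -2 + ((U**2 + (12 + 4)*U) - 21) = -2 + ((U**2 + 16*U) - 21) = -2 + (-21 + U**2 + 16*U) = -23 + U**2 + 16*U)
G(W, a) = -24 + 184*W + 8*W*a (G(W, a) = -24 + 8*(23*W + W*a) = -24 + (184*W + 8*W*a) = -24 + 184*W + 8*W*a)
(G(-433, l(-18)) - (-26063 - 1*98820)) + 374782 = ((-24 + 184*(-433) + 8*(-433)*(-23 + (-18)**2 + 16*(-18))) - (-26063 - 1*98820)) + 374782 = ((-24 - 79672 + 8*(-433)*(-23 + 324 - 288)) - (-26063 - 98820)) + 374782 = ((-24 - 79672 + 8*(-433)*13) - 1*(-124883)) + 374782 = ((-24 - 79672 - 45032) + 124883) + 374782 = (-124728 + 124883) + 374782 = 155 + 374782 = 374937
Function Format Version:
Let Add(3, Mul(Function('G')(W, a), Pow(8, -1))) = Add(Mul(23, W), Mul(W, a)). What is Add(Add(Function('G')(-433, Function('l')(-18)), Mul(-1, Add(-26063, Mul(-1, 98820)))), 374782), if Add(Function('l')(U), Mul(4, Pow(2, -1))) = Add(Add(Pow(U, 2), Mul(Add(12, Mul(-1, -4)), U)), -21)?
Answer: 374937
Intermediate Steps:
Function('l')(U) = Add(-23, Pow(U, 2), Mul(16, U)) (Function('l')(U) = Add(-2, Add(Add(Pow(U, 2), Mul(Add(12, Mul(-1, -4)), U)), -21)) = Add(-2, Add(Add(Pow(U, 2), Mul(Add(12, 4), U)), -21)) = Add(-2, Add(Add(Pow(U, 2), Mul(16, U)), -21)) = Add(-2, Add(-21, Pow(U, 2), Mul(16, U))) = Add(-23, Pow(U, 2), Mul(16, U)))
Function('G')(W, a) = Add(-24, Mul(184, W), Mul(8, W, a)) (Function('G')(W, a) = Add(-24, Mul(8, Add(Mul(23, W), Mul(W, a)))) = Add(-24, Add(Mul(184, W), Mul(8, W, a))) = Add(-24, Mul(184, W), Mul(8, W, a)))
Add(Add(Function('G')(-433, Function('l')(-18)), Mul(-1, Add(-26063, Mul(-1, 98820)))), 374782) = Add(Add(Add(-24, Mul(184, -433), Mul(8, -433, Add(-23, Pow(-18, 2), Mul(16, -18)))), Mul(-1, Add(-26063, Mul(-1, 98820)))), 374782) = Add(Add(Add(-24, -79672, Mul(8, -433, Add(-23, 324, -288))), Mul(-1, Add(-26063, -98820))), 374782) = Add(Add(Add(-24, -79672, Mul(8, -433, 13)), Mul(-1, -124883)), 374782) = Add(Add(Add(-24, -79672, -45032), 124883), 374782) = Add(Add(-124728, 124883), 374782) = Add(155, 374782) = 374937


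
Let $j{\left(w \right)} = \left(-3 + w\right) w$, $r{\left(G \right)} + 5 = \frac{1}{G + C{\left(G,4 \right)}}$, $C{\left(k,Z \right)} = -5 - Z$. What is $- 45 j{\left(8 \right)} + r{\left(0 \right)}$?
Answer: $- \frac{16246}{9} \approx -1805.1$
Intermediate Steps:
$r{\left(G \right)} = -5 + \frac{1}{-9 + G}$ ($r{\left(G \right)} = -5 + \frac{1}{G - 9} = -5 + \frac{1}{-9 + G}$)
$j{\left(w \right)} = w \left(-3 + w\right)$
$- 45 j{\left(8 \right)} + r{\left(0 \right)} = - 45 \cdot 8 \left(-3 + 8\right) + \frac{46 - 0}{-9 + 0} = - 45 \cdot 8 \cdot 5 + \frac{46 + 0}{-9} = \left(-45\right) 40 - \frac{46}{9} = -1800 - \frac{46}{9} = - \frac{16246}{9}$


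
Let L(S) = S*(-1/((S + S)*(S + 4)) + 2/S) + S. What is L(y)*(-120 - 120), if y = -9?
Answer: 1656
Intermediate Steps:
L(S) = S + S*(2/S - 1/(2*S*(4 + S))) (L(S) = S*(-1/((2*S)*(4 + S)) + 2/S) + S = S*(-1/(2*S*(4 + S)) + 2/S) + S = S*(2/S - 1/(2*S*(4 + S))) + S = S + S*(2/S - 1/(2*S*(4 + S))))
L(y)*(-120 - 120) = ((15/2 + (-9)² + 6*(-9))/(4 - 9))*(-120 - 120) = ((15/2 + 81 - 54)/(-5))*(-240) = -⅕*69/2*(-240) = -69/10*(-240) = 1656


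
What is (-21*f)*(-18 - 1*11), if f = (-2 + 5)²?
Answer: 5481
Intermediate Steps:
f = 9 (f = 3² = 9)
(-21*f)*(-18 - 1*11) = (-21*9)*(-18 - 1*11) = -189*(-18 - 11) = -189*(-29) = 5481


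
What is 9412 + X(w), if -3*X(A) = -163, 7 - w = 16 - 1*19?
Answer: 28399/3 ≈ 9466.3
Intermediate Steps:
w = 10 (w = 7 - (16 - 1*19) = 7 - (16 - 19) = 7 - 1*(-3) = 7 + 3 = 10)
X(A) = 163/3 (X(A) = -1/3*(-163) = 163/3)
9412 + X(w) = 9412 + 163/3 = 28399/3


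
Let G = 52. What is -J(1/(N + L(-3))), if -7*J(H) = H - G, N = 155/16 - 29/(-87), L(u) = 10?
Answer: -7132/961 ≈ -7.4214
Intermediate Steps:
N = 481/48 (N = 155*(1/16) - 29*(-1/87) = 155/16 + ⅓ = 481/48 ≈ 10.021)
J(H) = 52/7 - H/7 (J(H) = -(H - 1*52)/7 = -(H - 52)/7 = -(-52 + H)/7 = 52/7 - H/7)
-J(1/(N + L(-3))) = -(52/7 - 1/(7*(481/48 + 10))) = -(52/7 - 1/(7*961/48)) = -(52/7 - ⅐*48/961) = -(52/7 - 48/6727) = -1*7132/961 = -7132/961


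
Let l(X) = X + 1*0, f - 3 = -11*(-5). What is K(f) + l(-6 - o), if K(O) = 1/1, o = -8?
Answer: 3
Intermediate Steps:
f = 58 (f = 3 - 11*(-5) = 3 + 55 = 58)
K(O) = 1
l(X) = X (l(X) = X + 0 = X)
K(f) + l(-6 - o) = 1 + (-6 - 1*(-8)) = 1 + (-6 + 8) = 1 + 2 = 3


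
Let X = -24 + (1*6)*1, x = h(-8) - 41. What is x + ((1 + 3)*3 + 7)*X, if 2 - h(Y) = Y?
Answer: -373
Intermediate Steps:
h(Y) = 2 - Y
x = -31 (x = (2 - 1*(-8)) - 41 = (2 + 8) - 41 = 10 - 41 = -31)
X = -18 (X = -24 + 6*1 = -24 + 6 = -18)
x + ((1 + 3)*3 + 7)*X = -31 + ((1 + 3)*3 + 7)*(-18) = -31 + (4*3 + 7)*(-18) = -31 + (12 + 7)*(-18) = -31 + 19*(-18) = -31 - 342 = -373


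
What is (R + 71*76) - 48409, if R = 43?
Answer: -42970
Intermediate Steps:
(R + 71*76) - 48409 = (43 + 71*76) - 48409 = (43 + 5396) - 48409 = 5439 - 48409 = -42970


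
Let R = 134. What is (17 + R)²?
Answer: 22801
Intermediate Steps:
(17 + R)² = (17 + 134)² = 151² = 22801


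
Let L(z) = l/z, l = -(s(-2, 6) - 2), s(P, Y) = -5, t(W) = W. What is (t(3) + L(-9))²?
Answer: 400/81 ≈ 4.9383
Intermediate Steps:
l = 7 (l = -(-5 - 2) = -1*(-7) = 7)
L(z) = 7/z
(t(3) + L(-9))² = (3 + 7/(-9))² = (3 + 7*(-⅑))² = (3 - 7/9)² = (20/9)² = 400/81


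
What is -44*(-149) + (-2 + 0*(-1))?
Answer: 6554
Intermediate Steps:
-44*(-149) + (-2 + 0*(-1)) = 6556 + (-2 + 0) = 6556 - 2 = 6554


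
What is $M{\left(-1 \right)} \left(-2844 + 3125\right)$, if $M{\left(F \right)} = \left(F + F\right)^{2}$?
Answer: $1124$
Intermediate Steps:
$M{\left(F \right)} = 4 F^{2}$ ($M{\left(F \right)} = \left(2 F\right)^{2} = 4 F^{2}$)
$M{\left(-1 \right)} \left(-2844 + 3125\right) = 4 \left(-1\right)^{2} \left(-2844 + 3125\right) = 4 \cdot 1 \cdot 281 = 4 \cdot 281 = 1124$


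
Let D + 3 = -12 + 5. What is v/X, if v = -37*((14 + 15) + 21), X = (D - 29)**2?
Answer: -1850/1521 ≈ -1.2163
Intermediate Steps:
D = -10 (D = -3 + (-12 + 5) = -3 - 7 = -10)
X = 1521 (X = (-10 - 29)**2 = (-39)**2 = 1521)
v = -1850 (v = -37*(29 + 21) = -37*50 = -1850)
v/X = -1850/1521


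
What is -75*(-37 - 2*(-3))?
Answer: 2325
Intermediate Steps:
-75*(-37 - 2*(-3)) = -75*(-37 + 6) = -75*(-31) = 2325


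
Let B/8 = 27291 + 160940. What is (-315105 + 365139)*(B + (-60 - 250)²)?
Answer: 80151866232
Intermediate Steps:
B = 1505848 (B = 8*(27291 + 160940) = 8*188231 = 1505848)
(-315105 + 365139)*(B + (-60 - 250)²) = (-315105 + 365139)*(1505848 + (-60 - 250)²) = 50034*(1505848 + (-310)²) = 50034*(1505848 + 96100) = 50034*1601948 = 80151866232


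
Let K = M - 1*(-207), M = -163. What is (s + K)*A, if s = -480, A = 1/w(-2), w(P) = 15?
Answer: -436/15 ≈ -29.067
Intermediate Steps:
A = 1/15 ≈ 0.066667
K = 44 (K = -163 - 1*(-207) = -163 + 207 = 44)
(s + K)*A = (-480 + 44)*(1/15) = -436*1/15 = -436/15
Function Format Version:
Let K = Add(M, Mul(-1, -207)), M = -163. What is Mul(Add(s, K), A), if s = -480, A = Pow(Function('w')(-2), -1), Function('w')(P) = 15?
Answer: Rational(-436, 15) ≈ -29.067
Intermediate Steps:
A = Rational(1, 15) (A = Pow(15, -1) = Rational(1, 15) ≈ 0.066667)
K = 44 (K = Add(-163, Mul(-1, -207)) = Add(-163, 207) = 44)
Mul(Add(s, K), A) = Mul(Add(-480, 44), Rational(1, 15)) = Mul(-436, Rational(1, 15)) = Rational(-436, 15)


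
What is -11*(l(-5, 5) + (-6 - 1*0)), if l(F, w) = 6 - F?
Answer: -55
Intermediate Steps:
-11*(l(-5, 5) + (-6 - 1*0)) = -11*((6 - 1*(-5)) + (-6 - 1*0)) = -11*((6 + 5) + (-6 + 0)) = -11*(11 - 6) = -11*5 = -55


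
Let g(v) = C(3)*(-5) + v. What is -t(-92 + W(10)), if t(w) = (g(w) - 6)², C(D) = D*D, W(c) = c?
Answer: -17689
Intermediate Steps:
C(D) = D²
g(v) = -45 + v (g(v) = 3²*(-5) + v = 9*(-5) + v = -45 + v)
t(w) = (-51 + w)² (t(w) = ((-45 + w) - 6)² = (-51 + w)²)
-t(-92 + W(10)) = -(-51 + (-92 + 10))² = -(-51 - 82)² = -1*(-133)² = -1*17689 = -17689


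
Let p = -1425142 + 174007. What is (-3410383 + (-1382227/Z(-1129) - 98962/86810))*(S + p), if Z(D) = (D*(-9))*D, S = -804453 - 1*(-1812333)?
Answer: 27538732985678085074413/33195475563 ≈ 8.2959e+11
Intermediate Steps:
S = 1007880 (S = -804453 + 1812333 = 1007880)
Z(D) = -9*D² (Z(D) = (-9*D)*D = -9*D²)
p = -1251135
(-3410383 + (-1382227/Z(-1129) - 98962/86810))*(S + p) = (-3410383 + (-1382227/((-9*(-1129)²)) - 98962/86810))*(1007880 - 1251135) = (-3410383 + (-1382227/((-9*1274641)) - 98962*1/86810))*(-243255) = (-3410383 + (-1382227/(-11471769) - 49481/43405))*(-243255) = (-3410383 + (-1382227*(-1/11471769) - 49481/43405))*(-243255) = (-3410383 + (1382227/11471769 - 49481/43405))*(-243255) = (-3410383 - 507639038954/497932133445)*(-243255) = -1698139790693598389/497932133445*(-243255) = 27538732985678085074413/33195475563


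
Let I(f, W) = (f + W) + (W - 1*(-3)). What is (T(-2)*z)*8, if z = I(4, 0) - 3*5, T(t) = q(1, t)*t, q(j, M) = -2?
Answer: -256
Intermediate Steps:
I(f, W) = 3 + f + 2*W (I(f, W) = (W + f) + (W + 3) = (W + f) + (3 + W) = 3 + f + 2*W)
T(t) = -2*t
z = -8 (z = (3 + 4 + 2*0) - 3*5 = (3 + 4 + 0) - 15 = 7 - 15 = -8)
(T(-2)*z)*8 = (-2*(-2)*(-8))*8 = (4*(-8))*8 = -32*8 = -256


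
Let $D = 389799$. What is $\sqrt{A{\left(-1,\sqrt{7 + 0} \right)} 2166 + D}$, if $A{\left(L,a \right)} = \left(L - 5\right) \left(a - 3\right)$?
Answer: $3 \sqrt{47643 - 1444 \sqrt{7}} \approx 628.01$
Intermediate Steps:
$A{\left(L,a \right)} = \left(-5 + L\right) \left(-3 + a\right)$
$\sqrt{A{\left(-1,\sqrt{7 + 0} \right)} 2166 + D} = \sqrt{\left(15 - 5 \sqrt{7 + 0} - -3 - \sqrt{7 + 0}\right) 2166 + 389799} = \sqrt{\left(15 - 5 \sqrt{7} + 3 - \sqrt{7}\right) 2166 + 389799} = \sqrt{\left(18 - 6 \sqrt{7}\right) 2166 + 389799} = \sqrt{\left(38988 - 12996 \sqrt{7}\right) + 389799} = \sqrt{428787 - 12996 \sqrt{7}}$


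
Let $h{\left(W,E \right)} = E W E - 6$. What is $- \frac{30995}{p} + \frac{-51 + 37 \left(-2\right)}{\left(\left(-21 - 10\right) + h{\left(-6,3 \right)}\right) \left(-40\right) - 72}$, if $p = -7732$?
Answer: $\frac{27405915}{6896944} \approx 3.9736$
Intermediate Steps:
$h{\left(W,E \right)} = -6 + W E^{2}$ ($h{\left(W,E \right)} = W E^{2} - 6 = -6 + W E^{2}$)
$- \frac{30995}{p} + \frac{-51 + 37 \left(-2\right)}{\left(\left(-21 - 10\right) + h{\left(-6,3 \right)}\right) \left(-40\right) - 72} = - \frac{30995}{-7732} + \frac{-51 + 37 \left(-2\right)}{\left(\left(-21 - 10\right) - \left(6 + 6 \cdot 3^{2}\right)\right) \left(-40\right) - 72} = \left(-30995\right) \left(- \frac{1}{7732}\right) + \frac{-51 - 74}{\left(-31 - 60\right) \left(-40\right) - 72} = \frac{30995}{7732} - \frac{125}{\left(-31 - 60\right) \left(-40\right) - 72} = \frac{30995}{7732} - \frac{125}{\left(-91\right) \left(-40\right) - 72} = \frac{30995}{7732} - \frac{125}{3640 - 72} = \frac{30995}{7732} - \frac{125}{3568} = \frac{27405915}{6896944}$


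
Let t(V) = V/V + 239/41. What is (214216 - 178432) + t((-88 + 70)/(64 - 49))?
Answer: 1467424/41 ≈ 35791.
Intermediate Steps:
t(V) = 280/41 (t(V) = 1 + 239*(1/41) = 1 + 239/41 = 280/41)
(214216 - 178432) + t((-88 + 70)/(64 - 49)) = (214216 - 178432) + 280/41 = 35784 + 280/41 = 1467424/41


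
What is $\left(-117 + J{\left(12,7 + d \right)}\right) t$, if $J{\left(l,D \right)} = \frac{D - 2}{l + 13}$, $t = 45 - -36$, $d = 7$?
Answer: $- \frac{235953}{25} \approx -9438.1$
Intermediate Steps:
$t = 81$ ($t = 45 + 36 = 81$)
$J{\left(l,D \right)} = \frac{-2 + D}{13 + l}$
$\left(-117 + J{\left(12,7 + d \right)}\right) t = \left(-117 + \frac{-2 + \left(7 + 7\right)}{13 + 12}\right) 81 = \left(-117 + \frac{-2 + 14}{25}\right) 81 = \left(-117 + \frac{1}{25} \cdot 12\right) 81 = \left(-117 + \frac{12}{25}\right) 81 = \left(- \frac{2913}{25}\right) 81 = - \frac{235953}{25}$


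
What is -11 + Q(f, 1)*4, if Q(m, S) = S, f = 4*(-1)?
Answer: -7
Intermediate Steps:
f = -4
-11 + Q(f, 1)*4 = -11 + 1*4 = -11 + 4 = -7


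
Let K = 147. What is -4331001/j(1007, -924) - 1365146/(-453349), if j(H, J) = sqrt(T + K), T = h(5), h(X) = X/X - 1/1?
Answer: 1365146/453349 - 1443667*sqrt(3)/7 ≈ -3.5721e+5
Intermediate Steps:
h(X) = 0 (h(X) = 1 - 1*1 = 1 - 1 = 0)
T = 0
j(H, J) = 7*sqrt(3) (j(H, J) = sqrt(0 + 147) = sqrt(147) = 7*sqrt(3))
-4331001/j(1007, -924) - 1365146/(-453349) = -4331001*sqrt(3)/21 - 1365146/(-453349) = -1443667*sqrt(3)/7 - 1365146*(-1/453349) = -1443667*sqrt(3)/7 + 1365146/453349 = 1365146/453349 - 1443667*sqrt(3)/7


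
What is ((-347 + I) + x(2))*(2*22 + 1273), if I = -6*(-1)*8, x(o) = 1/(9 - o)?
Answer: -2755164/7 ≈ -3.9360e+5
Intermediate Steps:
I = 48 (I = 6*8 = 48)
((-347 + I) + x(2))*(2*22 + 1273) = ((-347 + 48) - 1/(-9 + 2))*(2*22 + 1273) = (-299 - 1/(-7))*(44 + 1273) = (-299 - 1*(-⅐))*1317 = (-299 + ⅐)*1317 = -2092/7*1317 = -2755164/7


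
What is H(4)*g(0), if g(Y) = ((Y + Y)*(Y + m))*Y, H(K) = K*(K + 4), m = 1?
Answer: 0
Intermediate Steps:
H(K) = K*(4 + K)
g(Y) = 2*Y**2*(1 + Y) (g(Y) = ((Y + Y)*(Y + 1))*Y = ((2*Y)*(1 + Y))*Y = (2*Y*(1 + Y))*Y = 2*Y**2*(1 + Y))
H(4)*g(0) = (4*(4 + 4))*(2*0**2*(1 + 0)) = (4*8)*(2*0*1) = 32*0 = 0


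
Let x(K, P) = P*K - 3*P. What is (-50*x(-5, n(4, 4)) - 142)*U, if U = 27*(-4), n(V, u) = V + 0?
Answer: -157464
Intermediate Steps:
n(V, u) = V
x(K, P) = -3*P + K*P (x(K, P) = K*P - 3*P = -3*P + K*P)
U = -108
(-50*x(-5, n(4, 4)) - 142)*U = (-200*(-3 - 5) - 142)*(-108) = (-200*(-8) - 142)*(-108) = (-50*(-32) - 142)*(-108) = (1600 - 142)*(-108) = 1458*(-108) = -157464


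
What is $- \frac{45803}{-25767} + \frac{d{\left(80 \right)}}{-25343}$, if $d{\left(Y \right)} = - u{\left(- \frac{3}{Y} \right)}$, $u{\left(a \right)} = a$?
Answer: $\frac{92862757019}{52241046480} \approx 1.7776$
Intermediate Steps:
$d{\left(Y \right)} = \frac{3}{Y}$ ($d{\left(Y \right)} = - \frac{-3}{Y} = \frac{3}{Y}$)
$- \frac{45803}{-25767} + \frac{d{\left(80 \right)}}{-25343} = - \frac{45803}{-25767} + \frac{3 \cdot \frac{1}{80}}{-25343} = \left(-45803\right) \left(- \frac{1}{25767}\right) + 3 \cdot \frac{1}{80} \left(- \frac{1}{25343}\right) = \frac{45803}{25767} + \frac{3}{80} \left(- \frac{1}{25343}\right) = \frac{45803}{25767} - \frac{3}{2027440} = \frac{92862757019}{52241046480}$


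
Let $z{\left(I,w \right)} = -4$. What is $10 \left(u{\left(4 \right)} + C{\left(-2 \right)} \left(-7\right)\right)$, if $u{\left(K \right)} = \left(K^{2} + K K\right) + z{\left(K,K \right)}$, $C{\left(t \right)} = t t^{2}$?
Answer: $840$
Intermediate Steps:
$C{\left(t \right)} = t^{3}$
$u{\left(K \right)} = -4 + 2 K^{2}$ ($u{\left(K \right)} = \left(K^{2} + K K\right) - 4 = \left(K^{2} + K^{2}\right) - 4 = 2 K^{2} - 4 = -4 + 2 K^{2}$)
$10 \left(u{\left(4 \right)} + C{\left(-2 \right)} \left(-7\right)\right) = 10 \left(\left(-4 + 2 \cdot 4^{2}\right) + \left(-2\right)^{3} \left(-7\right)\right) = 10 \left(\left(-4 + 2 \cdot 16\right) - -56\right) = 10 \left(\left(-4 + 32\right) + 56\right) = 10 \left(28 + 56\right) = 10 \cdot 84 = 840$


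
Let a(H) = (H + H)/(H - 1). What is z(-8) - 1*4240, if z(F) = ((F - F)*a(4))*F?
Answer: -4240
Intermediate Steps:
a(H) = 2*H/(-1 + H) (a(H) = (2*H)/(-1 + H) = 2*H/(-1 + H))
z(F) = 0 (z(F) = ((F - F)*(2*4/(-1 + 4)))*F = (0*(2*4/3))*F = (0*(2*4*(1/3)))*F = (0*(8/3))*F = 0*F = 0)
z(-8) - 1*4240 = 0 - 1*4240 = 0 - 4240 = -4240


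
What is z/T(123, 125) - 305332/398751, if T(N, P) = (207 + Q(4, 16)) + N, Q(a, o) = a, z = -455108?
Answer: -90788375498/66591417 ≈ -1363.4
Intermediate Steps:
T(N, P) = 211 + N (T(N, P) = (207 + 4) + N = 211 + N)
z/T(123, 125) - 305332/398751 = -455108/(211 + 123) - 305332/398751 = -455108/334 - 305332*1/398751 = -455108*1/334 - 305332/398751 = -227554/167 - 305332/398751 = -90788375498/66591417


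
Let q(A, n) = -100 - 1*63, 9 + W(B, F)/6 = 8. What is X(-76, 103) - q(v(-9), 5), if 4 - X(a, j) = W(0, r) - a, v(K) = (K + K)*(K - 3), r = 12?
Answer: 97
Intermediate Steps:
W(B, F) = -6 (W(B, F) = -54 + 6*8 = -54 + 48 = -6)
v(K) = 2*K*(-3 + K) (v(K) = (2*K)*(-3 + K) = 2*K*(-3 + K))
q(A, n) = -163 (q(A, n) = -100 - 63 = -163)
X(a, j) = 10 + a (X(a, j) = 4 - (-6 - a) = 4 + (6 + a) = 10 + a)
X(-76, 103) - q(v(-9), 5) = (10 - 76) - 1*(-163) = -66 + 163 = 97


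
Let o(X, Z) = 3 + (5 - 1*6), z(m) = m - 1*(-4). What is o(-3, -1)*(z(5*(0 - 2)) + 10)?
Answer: 8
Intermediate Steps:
z(m) = 4 + m (z(m) = m + 4 = 4 + m)
o(X, Z) = 2 (o(X, Z) = 3 + (5 - 6) = 3 - 1 = 2)
o(-3, -1)*(z(5*(0 - 2)) + 10) = 2*((4 + 5*(0 - 2)) + 10) = 2*((4 + 5*(-2)) + 10) = 2*((4 - 10) + 10) = 2*(-6 + 10) = 2*4 = 8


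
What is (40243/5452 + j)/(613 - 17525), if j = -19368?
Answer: 105554093/92204224 ≈ 1.1448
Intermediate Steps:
(40243/5452 + j)/(613 - 17525) = (40243/5452 - 19368)/(613 - 17525) = (40243*(1/5452) - 19368)/(-16912) = (40243/5452 - 19368)*(-1/16912) = -105554093/5452*(-1/16912) = 105554093/92204224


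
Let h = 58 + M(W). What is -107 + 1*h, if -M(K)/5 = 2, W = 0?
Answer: -59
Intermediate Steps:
M(K) = -10 (M(K) = -5*2 = -10)
h = 48 (h = 58 - 10 = 48)
-107 + 1*h = -107 + 1*48 = -107 + 48 = -59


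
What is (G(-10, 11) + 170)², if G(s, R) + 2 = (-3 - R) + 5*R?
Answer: 43681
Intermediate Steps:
G(s, R) = -5 + 4*R (G(s, R) = -2 + ((-3 - R) + 5*R) = -2 + (-3 + 4*R) = -5 + 4*R)
(G(-10, 11) + 170)² = ((-5 + 4*11) + 170)² = ((-5 + 44) + 170)² = (39 + 170)² = 209² = 43681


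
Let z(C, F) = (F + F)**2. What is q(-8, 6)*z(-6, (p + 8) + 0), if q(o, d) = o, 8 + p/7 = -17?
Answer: -892448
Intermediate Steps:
p = -175 (p = -56 + 7*(-17) = -56 - 119 = -175)
z(C, F) = 4*F**2 (z(C, F) = (2*F)**2 = 4*F**2)
q(-8, 6)*z(-6, (p + 8) + 0) = -32*((-175 + 8) + 0)**2 = -32*(-167 + 0)**2 = -32*(-167)**2 = -32*27889 = -8*111556 = -892448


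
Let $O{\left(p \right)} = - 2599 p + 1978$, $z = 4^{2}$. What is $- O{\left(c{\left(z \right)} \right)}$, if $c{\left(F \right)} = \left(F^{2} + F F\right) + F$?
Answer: $1370294$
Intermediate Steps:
$z = 16$
$c{\left(F \right)} = F + 2 F^{2}$ ($c{\left(F \right)} = \left(F^{2} + F^{2}\right) + F = 2 F^{2} + F = F + 2 F^{2}$)
$O{\left(p \right)} = 1978 - 2599 p$
$- O{\left(c{\left(z \right)} \right)} = - (1978 - 2599 \cdot 16 \left(1 + 2 \cdot 16\right)) = - (1978 - 2599 \cdot 16 \left(1 + 32\right)) = - (1978 - 2599 \cdot 16 \cdot 33) = - (1978 - 1372272) = \left(-1\right) \left(-1370294\right) = 1370294$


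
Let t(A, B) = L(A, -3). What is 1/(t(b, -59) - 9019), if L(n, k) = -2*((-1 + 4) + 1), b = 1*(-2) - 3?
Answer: -1/9027 ≈ -0.00011078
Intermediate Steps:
b = -5 (b = -2 - 3 = -5)
L(n, k) = -8 (L(n, k) = -2*(3 + 1) = -2*4 = -8)
t(A, B) = -8
1/(t(b, -59) - 9019) = 1/(-8 - 9019) = 1/(-9027) = -1/9027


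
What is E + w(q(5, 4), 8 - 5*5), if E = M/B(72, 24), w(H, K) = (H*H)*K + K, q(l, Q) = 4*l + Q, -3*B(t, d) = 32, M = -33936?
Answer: -13255/2 ≈ -6627.5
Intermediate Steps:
B(t, d) = -32/3 (B(t, d) = -1/3*32 = -32/3)
q(l, Q) = Q + 4*l
w(H, K) = K + K*H**2 (w(H, K) = H**2*K + K = K*H**2 + K = K + K*H**2)
E = 6363/2 (E = -33936/(-32/3) = -33936*(-3/32) = 6363/2 ≈ 3181.5)
E + w(q(5, 4), 8 - 5*5) = 6363/2 + (8 - 5*5)*(1 + (4 + 4*5)**2) = 6363/2 + (8 - 25)*(1 + (4 + 20)**2) = 6363/2 - 17*(1 + 24**2) = 6363/2 - 17*(1 + 576) = 6363/2 - 17*577 = 6363/2 - 9809 = -13255/2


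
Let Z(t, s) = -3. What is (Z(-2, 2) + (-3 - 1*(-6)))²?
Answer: 0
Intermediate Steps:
(Z(-2, 2) + (-3 - 1*(-6)))² = (-3 + (-3 - 1*(-6)))² = (-3 + (-3 + 6))² = (-3 + 3)² = 0² = 0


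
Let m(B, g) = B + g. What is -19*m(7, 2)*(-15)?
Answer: 2565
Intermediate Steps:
-19*m(7, 2)*(-15) = -19*(7 + 2)*(-15) = -19*9*(-15) = -171*(-15) = 2565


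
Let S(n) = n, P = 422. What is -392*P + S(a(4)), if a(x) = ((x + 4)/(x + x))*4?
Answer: -165420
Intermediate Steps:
a(x) = 2*(4 + x)/x (a(x) = ((4 + x)/((2*x)))*4 = ((4 + x)*(1/(2*x)))*4 = ((4 + x)/(2*x))*4 = 2*(4 + x)/x)
-392*P + S(a(4)) = -392*422 + (2 + 8/4) = -165424 + (2 + 8*(¼)) = -165424 + (2 + 2) = -165424 + 4 = -165420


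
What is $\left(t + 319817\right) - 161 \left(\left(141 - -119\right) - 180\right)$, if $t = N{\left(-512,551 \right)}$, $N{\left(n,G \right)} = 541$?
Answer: $307478$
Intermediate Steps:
$t = 541$
$\left(t + 319817\right) - 161 \left(\left(141 - -119\right) - 180\right) = \left(541 + 319817\right) - 161 \left(\left(141 - -119\right) - 180\right) = 320358 - 161 \left(\left(141 + 119\right) - 180\right) = 320358 - 161 \left(260 - 180\right) = 320358 - 12880 = 307478$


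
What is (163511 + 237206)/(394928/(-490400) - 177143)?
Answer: -12281976050/5429457633 ≈ -2.2621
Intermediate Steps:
(163511 + 237206)/(394928/(-490400) - 177143) = 400717/(394928*(-1/490400) - 177143) = 400717/(-24683/30650 - 177143) = 400717/(-5429457633/30650) = 400717*(-30650/5429457633) = -12281976050/5429457633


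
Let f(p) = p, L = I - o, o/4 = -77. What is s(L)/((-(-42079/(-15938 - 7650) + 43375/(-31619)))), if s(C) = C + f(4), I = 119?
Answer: -321452286932/307366401 ≈ -1045.8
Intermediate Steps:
o = -308 (o = 4*(-77) = -308)
L = 427 (L = 119 - 1*(-308) = 119 + 308 = 427)
s(C) = 4 + C (s(C) = C + 4 = 4 + C)
s(L)/((-(-42079/(-15938 - 7650) + 43375/(-31619)))) = (4 + 427)/((-(-42079/(-15938 - 7650) + 43375/(-31619)))) = 431/((-(-42079/(-23588) + 43375*(-1/31619)))) = 431/((-(-42079*(-1/23588) - 43375/31619))) = 431/((-(42079/23588 - 43375/31619))) = 431/((-1*307366401/745828972)) = 431/(-307366401/745828972) = 431*(-745828972/307366401) = -321452286932/307366401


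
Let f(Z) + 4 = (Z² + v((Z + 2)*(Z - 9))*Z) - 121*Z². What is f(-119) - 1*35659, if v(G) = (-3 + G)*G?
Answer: -26685777095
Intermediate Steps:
v(G) = G*(-3 + G)
f(Z) = -4 - 120*Z² + Z*(-9 + Z)*(-3 + (-9 + Z)*(2 + Z))*(2 + Z) (f(Z) = -4 + ((Z² + (((Z + 2)*(Z - 9))*(-3 + (Z + 2)*(Z - 9)))*Z) - 121*Z²) = -4 + ((Z² + (((2 + Z)*(-9 + Z))*(-3 + (2 + Z)*(-9 + Z)))*Z) - 121*Z²) = -4 + ((Z² + (((-9 + Z)*(2 + Z))*(-3 + (-9 + Z)*(2 + Z)))*Z) - 121*Z²) = -4 + ((Z² + ((-9 + Z)*(-3 + (-9 + Z)*(2 + Z))*(2 + Z))*Z) - 121*Z²) = -4 + ((Z² + Z*(-9 + Z)*(-3 + (-9 + Z)*(2 + Z))*(2 + Z)) - 121*Z²) = -4 + (-120*Z² + Z*(-9 + Z)*(-3 + (-9 + Z)*(2 + Z))*(2 + Z)) = -4 - 120*Z² + Z*(-9 + Z)*(-3 + (-9 + Z)*(2 + Z))*(2 + Z))
f(-119) - 1*35659 = (-4 + (-119)⁵ - 14*(-119)⁴ + 10*(-119)³ + 153*(-119)² + 378*(-119)) - 1*35659 = (-4 - 23863536599 - 14*200533921 + 10*(-1685159) + 153*14161 - 44982) - 35659 = (-4 - 23863536599 - 2807474894 - 16851590 + 2166633 - 44982) - 35659 = -26685741436 - 35659 = -26685777095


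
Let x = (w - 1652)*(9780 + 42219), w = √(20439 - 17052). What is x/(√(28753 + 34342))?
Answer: 51999*√63095*(-1652 + √3387)/63095 ≈ -3.2994e+5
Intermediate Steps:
w = √3387 ≈ 58.198
x = -85902348 + 51999*√3387 (x = (√3387 - 1652)*(9780 + 42219) = (-1652 + √3387)*51999 = -85902348 + 51999*√3387 ≈ -8.2876e+7)
x/(√(28753 + 34342)) = (-85902348 + 51999*√3387)/(√(28753 + 34342)) = (-85902348 + 51999*√3387)/(√63095) = (-85902348 + 51999*√3387)*(√63095/63095) = √63095*(-85902348 + 51999*√3387)/63095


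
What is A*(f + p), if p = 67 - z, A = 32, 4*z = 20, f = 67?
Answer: 4128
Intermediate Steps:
z = 5 (z = (¼)*20 = 5)
p = 62 (p = 67 - 1*5 = 67 - 5 = 62)
A*(f + p) = 32*(67 + 62) = 32*129 = 4128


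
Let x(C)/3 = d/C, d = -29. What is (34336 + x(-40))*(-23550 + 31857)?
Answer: 11409888789/40 ≈ 2.8525e+8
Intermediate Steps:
x(C) = -87/C (x(C) = 3*(-29/C) = -87/C)
(34336 + x(-40))*(-23550 + 31857) = (34336 - 87/(-40))*(-23550 + 31857) = (34336 - 87*(-1/40))*8307 = (34336 + 87/40)*8307 = (1373527/40)*8307 = 11409888789/40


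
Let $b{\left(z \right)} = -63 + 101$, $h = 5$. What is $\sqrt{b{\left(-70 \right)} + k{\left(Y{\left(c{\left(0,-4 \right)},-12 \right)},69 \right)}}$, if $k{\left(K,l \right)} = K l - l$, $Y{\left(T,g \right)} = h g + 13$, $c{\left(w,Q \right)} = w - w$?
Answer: $i \sqrt{3274} \approx 57.219 i$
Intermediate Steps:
$c{\left(w,Q \right)} = 0$
$Y{\left(T,g \right)} = 13 + 5 g$ ($Y{\left(T,g \right)} = 5 g + 13 = 13 + 5 g$)
$k{\left(K,l \right)} = - l + K l$
$b{\left(z \right)} = 38$
$\sqrt{b{\left(-70 \right)} + k{\left(Y{\left(c{\left(0,-4 \right)},-12 \right)},69 \right)}} = \sqrt{38 + 69 \left(-1 + \left(13 + 5 \left(-12\right)\right)\right)} = \sqrt{38 + 69 \left(-1 + \left(13 - 60\right)\right)} = \sqrt{38 + 69 \left(-1 - 47\right)} = \sqrt{38 + 69 \left(-48\right)} = \sqrt{38 - 3312} = \sqrt{-3274} = i \sqrt{3274}$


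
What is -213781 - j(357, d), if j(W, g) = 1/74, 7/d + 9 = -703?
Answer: -15819795/74 ≈ -2.1378e+5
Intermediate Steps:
d = -7/712 (d = 7/(-9 - 703) = 7/(-712) = 7*(-1/712) = -7/712 ≈ -0.0098315)
j(W, g) = 1/74
-213781 - j(357, d) = -213781 - 1*1/74 = -213781 - 1/74 = -15819795/74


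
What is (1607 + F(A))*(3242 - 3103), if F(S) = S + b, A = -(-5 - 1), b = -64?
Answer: 215311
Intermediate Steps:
A = 6 (A = -1*(-6) = 6)
F(S) = -64 + S (F(S) = S - 64 = -64 + S)
(1607 + F(A))*(3242 - 3103) = (1607 + (-64 + 6))*(3242 - 3103) = (1607 - 58)*139 = 1549*139 = 215311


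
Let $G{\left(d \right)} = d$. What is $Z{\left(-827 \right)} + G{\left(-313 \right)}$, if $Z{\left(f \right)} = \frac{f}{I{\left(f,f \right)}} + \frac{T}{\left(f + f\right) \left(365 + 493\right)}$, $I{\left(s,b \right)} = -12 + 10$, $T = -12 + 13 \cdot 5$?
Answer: $\frac{142622713}{1419132} \approx 100.5$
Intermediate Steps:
$T = 53$ ($T = -12 + 65 = 53$)
$I{\left(s,b \right)} = -2$
$Z{\left(f \right)} = - \frac{f}{2} + \frac{53}{1716 f}$ ($Z{\left(f \right)} = \frac{f}{-2} + \frac{53}{\left(f + f\right) \left(365 + 493\right)} = f \left(- \frac{1}{2}\right) + \frac{53}{2 f 858} = - \frac{f}{2} + \frac{53}{1716 f}$)
$Z{\left(-827 \right)} + G{\left(-313 \right)} = \left(\left(- \frac{1}{2}\right) \left(-827\right) + \frac{53}{1716 \left(-827\right)}\right) - 313 = \left(\frac{827}{2} + \frac{53}{1716} \left(- \frac{1}{827}\right)\right) - 313 = \left(\frac{827}{2} - \frac{53}{1419132}\right) - 313 = \frac{586811029}{1419132} - 313 = \frac{142622713}{1419132}$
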